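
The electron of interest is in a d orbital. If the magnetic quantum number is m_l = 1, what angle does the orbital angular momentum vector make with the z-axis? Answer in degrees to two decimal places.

For a d orbital, l = 2.
|L|² = l(l+1)ℏ² = 6ℏ², so |L| = √6 ℏ.
L_z = m_l ℏ = 1ℏ.
cos θ = L_z/|L| = 1/√6, so θ ≈ 65.91°.

θ ≈ 65.91°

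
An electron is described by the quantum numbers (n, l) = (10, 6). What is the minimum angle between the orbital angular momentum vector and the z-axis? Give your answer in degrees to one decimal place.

θ_min ≈ 22.2°

|L|² = l(l+1)ℏ² = 42ℏ², so |L| = √42 ℏ.
The smallest angle corresponds to the largest L_z, i.e. m_l = l = 6, giving L_z = 6ℏ.
cos θ_min = 6/√42, so θ_min ≈ 22.2°.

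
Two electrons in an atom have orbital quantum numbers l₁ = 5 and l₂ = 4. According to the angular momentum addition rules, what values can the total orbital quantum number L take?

L = 1, 2, 3, 4, 5, 6, 7, 8, 9

L runs from |5 − 4| = 1 to 5 + 4 = 9.
Allowed values: L = 1, 2, 3, 4, 5, 6, 7, 8, 9.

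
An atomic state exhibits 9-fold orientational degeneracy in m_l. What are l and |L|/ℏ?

l = 4, |L| = 2√5 ℏ ≈ 4.472ℏ

9 = 2l + 1, so l = (9−1)/2 = 4.
|L| = ℏ√(l(l+1)) = ℏ√(4·5) = 2√5 ℏ.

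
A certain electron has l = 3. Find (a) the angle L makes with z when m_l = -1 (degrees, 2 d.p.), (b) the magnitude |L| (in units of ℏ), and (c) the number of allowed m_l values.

For m_l = -1: cos θ = -1/√12, θ ≈ 106.78°.
|L| = ℏ√(3·4) = 2√3 ℏ ≈ 3.464ℏ.
There are 2l+1 = 7 values of m_l.

θ(m_l=-1) ≈ 106.78°; |L| = 2√3 ℏ ≈ 3.464ℏ; 7 values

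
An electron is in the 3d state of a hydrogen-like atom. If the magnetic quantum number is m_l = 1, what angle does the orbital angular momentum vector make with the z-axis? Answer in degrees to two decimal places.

3d means n = 3, l = 2.
|L| = √(l(l+1)) ℏ = √6 ℏ.
L_z = m_l ℏ = 1ℏ.
cos θ = L_z/|L| = 1/√6, so θ ≈ 65.91°.

θ ≈ 65.91°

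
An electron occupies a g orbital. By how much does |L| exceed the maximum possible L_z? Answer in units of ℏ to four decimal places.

For a g orbital, l = 4.
|L| = 2√5 ℏ ≈ 4.4721ℏ, while L_z,max = lℏ = 4ℏ.
The difference is (2√5 − 4)ℏ ≈ 0.4721ℏ.

|L| − L_z,max ≈ 0.4721ℏ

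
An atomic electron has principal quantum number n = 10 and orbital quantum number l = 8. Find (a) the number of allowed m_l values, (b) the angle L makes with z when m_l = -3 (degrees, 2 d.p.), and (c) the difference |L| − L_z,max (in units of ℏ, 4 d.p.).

There are 2l+1 = 17 values of m_l.
For m_l = -3: cos θ = -3/√72, θ ≈ 110.70°.
|L| − L_z,max = (6√2 − 8)ℏ ≈ 0.4853ℏ.

17 values; θ(m_l=-3) ≈ 110.70°; |L|−L_z,max ≈ 0.4853ℏ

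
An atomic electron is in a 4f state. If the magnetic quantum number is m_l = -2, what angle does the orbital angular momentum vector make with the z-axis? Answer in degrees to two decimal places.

The 4f subshell has l = 3.
|L| = √(l(l+1)) ℏ = 2√3 ℏ.
L_z = m_l ℏ = −2ℏ.
cos θ = L_z/|L| = -2/√12, so θ ≈ 125.26°.

θ ≈ 125.26°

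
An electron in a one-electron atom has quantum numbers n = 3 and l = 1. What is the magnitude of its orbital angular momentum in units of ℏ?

|L| = ℏ√(l(l+1)) = ℏ√(1·2) = √2 ℏ

|L| = √2 ℏ ≈ 1.414ℏ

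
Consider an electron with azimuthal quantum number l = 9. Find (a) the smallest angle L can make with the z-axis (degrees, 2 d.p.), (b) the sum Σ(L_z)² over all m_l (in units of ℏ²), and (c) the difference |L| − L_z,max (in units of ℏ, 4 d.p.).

cos θ_min = 9/√90, so θ_min ≈ 18.43°.
Σ m_l² = 570, so Σ(L_z)² = 570 ℏ².
|L| − L_z,max = (3√10 − 9)ℏ ≈ 0.4868ℏ.

θ_min ≈ 18.43°; Σ(L_z)² = 570 ℏ²; |L|−L_z,max ≈ 0.4868ℏ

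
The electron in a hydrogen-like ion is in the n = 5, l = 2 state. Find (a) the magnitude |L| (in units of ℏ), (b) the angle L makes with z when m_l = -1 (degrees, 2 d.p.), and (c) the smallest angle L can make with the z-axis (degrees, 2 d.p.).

|L| = √6 ℏ ≈ 2.449ℏ; θ(m_l=-1) ≈ 114.09°; θ_min ≈ 35.26°

|L| = ℏ√(2·3) = √6 ℏ ≈ 2.449ℏ.
For m_l = -1: cos θ = -1/√6, θ ≈ 114.09°.
cos θ_min = 2/√6, so θ_min ≈ 35.26°.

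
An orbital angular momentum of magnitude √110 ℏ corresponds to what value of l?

l = 10

|L| = ℏ√(l(l+1)), so l(l+1) = 110.
The positive root is l = 10.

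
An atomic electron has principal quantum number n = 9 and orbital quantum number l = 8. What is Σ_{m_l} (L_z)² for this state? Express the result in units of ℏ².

m_l ∈ {-8, -7, -6, -5, -4, -3, -2, -1, 0, 1, 2, 3, 4, 5, 6, 7, 8}.
Σ m_l² = 2·(1 + 4 + 9 + 16 + 25 + 36 + 49 + 64) = 408.

Σ(L_z)² = 408 ℏ²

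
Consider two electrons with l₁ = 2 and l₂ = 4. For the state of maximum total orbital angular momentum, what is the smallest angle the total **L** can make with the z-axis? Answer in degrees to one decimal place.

θ_min ≈ 22.2°

Angular momentum addition gives L = |l₁ − l₂|, …, l₁ + l₂.
So L can be 2, 3, 4, 5, 6.
The maximum is L = 6, with |L_tot| = ℏ√(6·7) = √42 ℏ.
The minimum angle with z is arccos(6/√42) ≈ 22.2°.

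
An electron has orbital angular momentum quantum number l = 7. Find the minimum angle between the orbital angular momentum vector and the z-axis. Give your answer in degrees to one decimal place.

θ_min ≈ 20.7°

|L|² = l(l+1)ℏ² = 56ℏ², so |L| = 2√14 ℏ.
The smallest angle corresponds to the largest L_z, i.e. m_l = l = 7, giving L_z = 7ℏ.
cos θ_min = 7/√56, so θ_min ≈ 20.7°.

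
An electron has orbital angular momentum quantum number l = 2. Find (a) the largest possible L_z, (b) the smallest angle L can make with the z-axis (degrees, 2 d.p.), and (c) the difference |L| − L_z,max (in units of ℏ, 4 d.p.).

L_z,max = 2ℏ; θ_min ≈ 35.26°; |L|−L_z,max ≈ 0.4495ℏ

L_z,max = lℏ = 2ℏ.
cos θ_min = 2/√6, so θ_min ≈ 35.26°.
|L| − L_z,max = (√6 − 2)ℏ ≈ 0.4495ℏ.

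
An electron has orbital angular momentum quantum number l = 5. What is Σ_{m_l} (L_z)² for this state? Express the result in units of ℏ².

Σ(L_z)² = 110 ℏ²

m_l ∈ {-5, -4, -3, -2, -1, 0, 1, 2, 3, 4, 5}.
Σ m_l² = l(l+1)(2l+1)/3 = 5·6·11/3 = 110.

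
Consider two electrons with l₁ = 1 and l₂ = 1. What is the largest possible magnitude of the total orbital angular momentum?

Angular momentum addition gives L = |l₁ − l₂|, …, l₁ + l₂.
L ∈ {0, 1, 2}.
The largest magnitude corresponds to L = 2: |L_tot| = ℏ√(2·3) = √6 ℏ.

|L_tot|_max = √6 ℏ ≈ 2.449ℏ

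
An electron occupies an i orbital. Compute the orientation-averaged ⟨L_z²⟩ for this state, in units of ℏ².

The letter i corresponds to l = 6.
m_l ∈ {-6, -5, -4, -3, -2, -1, 0, 1, 2, 3, 4, 5, 6}.
⟨L_z²⟩ = ℏ²·(Σ m_l²)/(2l+1) = ℏ²·182/13 = 14ℏ².

⟨L_z²⟩ = 14 ℏ²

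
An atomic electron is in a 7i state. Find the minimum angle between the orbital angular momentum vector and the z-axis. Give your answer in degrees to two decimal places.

θ_min ≈ 22.21°

The 7i subshell has l = 6.
|L| = ℏ√(l(l+1)) = √42 ℏ.
The smallest angle corresponds to the largest L_z, i.e. m_l = l = 6, giving L_z = 6ℏ.
cos θ_min = 6/√42, so θ_min ≈ 22.21°.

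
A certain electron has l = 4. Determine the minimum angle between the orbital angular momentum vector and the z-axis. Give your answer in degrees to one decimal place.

|L|² = l(l+1)ℏ² = 20ℏ², so |L| = 2√5 ℏ.
The smallest angle corresponds to the largest L_z, i.e. m_l = l = 4, giving L_z = 4ℏ.
cos θ_min = 4/√20, so θ_min ≈ 26.6°.

θ_min ≈ 26.6°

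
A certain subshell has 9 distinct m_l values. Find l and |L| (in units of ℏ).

9 = 2l + 1, so l = (9−1)/2 = 4.
Then |L| = √(l(l+1)) ℏ = 2√5 ℏ.

l = 4, |L| = 2√5 ℏ ≈ 4.472ℏ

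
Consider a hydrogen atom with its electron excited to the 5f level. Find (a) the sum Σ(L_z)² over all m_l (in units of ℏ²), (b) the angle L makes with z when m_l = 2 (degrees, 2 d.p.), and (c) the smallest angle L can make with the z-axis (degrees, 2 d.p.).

The 5f level has l = 3.
Σ m_l² = 28, so Σ(L_z)² = 28 ℏ².
For m_l = 2: cos θ = 2/√12, θ ≈ 54.74°.
cos θ_min = 3/√12, so θ_min ≈ 30.00°.

Σ(L_z)² = 28 ℏ²; θ(m_l=2) ≈ 54.74°; θ_min ≈ 30.00°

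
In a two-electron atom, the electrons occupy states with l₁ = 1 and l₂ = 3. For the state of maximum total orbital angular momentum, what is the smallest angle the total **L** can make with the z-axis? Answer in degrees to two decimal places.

L runs from |1 − 3| = 2 to 1 + 3 = 4.
So L can be 2, 3, 4.
The maximum is L = 4, with |L_tot| = ℏ√(4·5) = 2√5 ℏ.
The minimum angle with z is arccos(4/√20) ≈ 26.57°.

θ_min ≈ 26.57°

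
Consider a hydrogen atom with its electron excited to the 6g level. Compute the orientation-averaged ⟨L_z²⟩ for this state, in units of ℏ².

The 6g level has l = 4.
The allowed m_l values are -4, -3, -2, -1, 0, 1, 2, 3, 4.
⟨L_z²⟩ = ℏ²·(Σ m_l²)/(2l+1) = ℏ²·60/9 = 6.667ℏ².

⟨L_z²⟩ = 6.667 ℏ²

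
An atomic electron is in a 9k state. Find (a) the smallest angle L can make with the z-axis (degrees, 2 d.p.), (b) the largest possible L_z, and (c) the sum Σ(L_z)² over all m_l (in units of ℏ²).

θ_min ≈ 20.70°; L_z,max = 7ℏ; Σ(L_z)² = 280 ℏ²

9k means n = 9, l = 7.
cos θ_min = 7/√56, so θ_min ≈ 20.70°.
L_z,max = lℏ = 7ℏ.
Σ m_l² = 280, so Σ(L_z)² = 280 ℏ².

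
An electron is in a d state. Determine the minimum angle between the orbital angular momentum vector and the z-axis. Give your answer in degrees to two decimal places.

A d state has l = 2.
|L| = √(l(l+1)) ℏ = √6 ℏ.
The smallest angle corresponds to the largest L_z, i.e. m_l = l = 2, giving L_z = 2ℏ.
cos θ_min = 2/√6, so θ_min ≈ 35.26°.

θ_min ≈ 35.26°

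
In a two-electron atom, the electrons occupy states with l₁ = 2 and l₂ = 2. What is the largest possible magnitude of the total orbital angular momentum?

|L_tot|_max = 2√5 ℏ ≈ 4.472ℏ

The total orbital quantum number L ranges from |l₁ − l₂| to l₁ + l₂ in integer steps.
L ∈ {0, 1, 2, 3, 4}.
The largest magnitude corresponds to L = 4: |L_tot| = ℏ√(4·5) = 2√5 ℏ.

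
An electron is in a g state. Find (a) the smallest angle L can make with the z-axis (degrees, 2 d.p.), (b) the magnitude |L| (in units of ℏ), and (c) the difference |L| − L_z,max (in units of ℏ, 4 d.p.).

θ_min ≈ 26.57°; |L| = 2√5 ℏ ≈ 4.472ℏ; |L|−L_z,max ≈ 0.4721ℏ

G corresponds to l = 4.
cos θ_min = 4/√20, so θ_min ≈ 26.57°.
|L| = ℏ√(4·5) = 2√5 ℏ ≈ 4.472ℏ.
|L| − L_z,max = (2√5 − 4)ℏ ≈ 0.4721ℏ.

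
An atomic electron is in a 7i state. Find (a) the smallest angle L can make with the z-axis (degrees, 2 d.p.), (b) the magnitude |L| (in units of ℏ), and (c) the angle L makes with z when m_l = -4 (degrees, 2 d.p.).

θ_min ≈ 22.21°; |L| = √42 ℏ ≈ 6.481ℏ; θ(m_l=-4) ≈ 128.11°

The 7i subshell has l = 6.
cos θ_min = 6/√42, so θ_min ≈ 22.21°.
|L| = ℏ√(6·7) = √42 ℏ ≈ 6.481ℏ.
For m_l = -4: cos θ = -4/√42, θ ≈ 128.11°.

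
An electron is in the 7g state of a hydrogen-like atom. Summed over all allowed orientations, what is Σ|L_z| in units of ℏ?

Σ|L_z| = 20 ℏ

7g means n = 7, l = 4.
m_l runs from −4 to 4, i.e. {-4, -3, -2, -1, 0, 1, 2, 3, 4}.
Σ|m_l| = l(l+1) = 20.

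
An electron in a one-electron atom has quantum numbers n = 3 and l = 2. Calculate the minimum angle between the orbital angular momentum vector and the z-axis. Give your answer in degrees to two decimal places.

|L| = √(l(l+1)) ℏ = √6 ℏ.
The smallest angle corresponds to the largest L_z, i.e. m_l = l = 2, giving L_z = 2ℏ.
cos θ_min = 2/√6, so θ_min ≈ 35.26°.

θ_min ≈ 35.26°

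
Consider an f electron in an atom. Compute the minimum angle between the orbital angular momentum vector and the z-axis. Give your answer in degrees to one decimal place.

θ_min ≈ 30.0°

An f state has l = 3.
|L|² = l(l+1)ℏ² = 12ℏ², so |L| = 2√3 ℏ.
The smallest angle corresponds to the largest L_z, i.e. m_l = l = 3, giving L_z = 3ℏ.
cos θ_min = 3/√12, so θ_min ≈ 30.0°.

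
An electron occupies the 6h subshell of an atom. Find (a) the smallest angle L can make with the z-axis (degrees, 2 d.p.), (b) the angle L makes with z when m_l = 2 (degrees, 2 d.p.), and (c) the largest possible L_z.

The 6h subshell has l = 5.
cos θ_min = 5/√30, so θ_min ≈ 24.09°.
For m_l = 2: cos θ = 2/√30, θ ≈ 68.58°.
L_z,max = lℏ = 5ℏ.

θ_min ≈ 24.09°; θ(m_l=2) ≈ 68.58°; L_z,max = 5ℏ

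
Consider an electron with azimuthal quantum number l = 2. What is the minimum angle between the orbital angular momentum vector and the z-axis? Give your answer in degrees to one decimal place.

|L| = √(l(l+1)) ℏ = √6 ℏ.
The smallest angle corresponds to the largest L_z, i.e. m_l = l = 2, giving L_z = 2ℏ.
cos θ_min = 2/√6, so θ_min ≈ 35.3°.

θ_min ≈ 35.3°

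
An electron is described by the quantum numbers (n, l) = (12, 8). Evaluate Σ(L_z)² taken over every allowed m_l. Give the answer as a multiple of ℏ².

Σ(L_z)² = 408 ℏ²

m_l runs from −8 to 8, i.e. {-8, -7, -6, -5, -4, -3, -2, -1, 0, 1, 2, 3, 4, 5, 6, 7, 8}.
Σ m_l² = 2·(1 + 4 + 9 + 16 + 25 + 36 + 49 + 64) = 408.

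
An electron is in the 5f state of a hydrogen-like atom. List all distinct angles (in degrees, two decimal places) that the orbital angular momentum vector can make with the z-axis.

5f means n = 5, l = 3.
|L|² = l(l+1)ℏ² = 12ℏ², so |L| = 2√3 ℏ.
cos θ = m_l/√12 for each m_l ∈ {-3, -2, -1, 0, 1, 2, 3}.

θ ∈ {30.00°, 54.74°, 73.22°, 90.00°, 106.78°, 125.26°, 150.00°}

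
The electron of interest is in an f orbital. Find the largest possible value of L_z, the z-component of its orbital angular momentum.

The letter f corresponds to l = 3.
L_z = m_l ℏ with m_l ∈ {−3, …, 3}; the maximum is m_l = 3.

L_z,max = 3ℏ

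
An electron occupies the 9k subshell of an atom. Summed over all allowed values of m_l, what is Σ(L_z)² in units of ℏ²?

Σ(L_z)² = 280 ℏ²

The 9k subshell has l = 7.
m_l ∈ {-7, -6, -5, -4, -3, -2, -1, 0, 1, 2, 3, 4, 5, 6, 7}.
Summing m² from −7 to 7: Σ m_l² = 280.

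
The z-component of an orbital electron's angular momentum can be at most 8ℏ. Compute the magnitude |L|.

The maximum L_z equals lℏ, giving l = 8.
|L| = √(l(l+1)) ℏ = 6√2 ℏ.

|L| = 6√2 ℏ ≈ 8.485ℏ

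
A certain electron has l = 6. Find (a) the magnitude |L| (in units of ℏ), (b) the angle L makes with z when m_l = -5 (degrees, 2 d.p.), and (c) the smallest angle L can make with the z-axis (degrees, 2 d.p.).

|L| = ℏ√(6·7) = √42 ℏ ≈ 6.481ℏ.
For m_l = -5: cos θ = -5/√42, θ ≈ 140.49°.
cos θ_min = 6/√42, so θ_min ≈ 22.21°.

|L| = √42 ℏ ≈ 6.481ℏ; θ(m_l=-5) ≈ 140.49°; θ_min ≈ 22.21°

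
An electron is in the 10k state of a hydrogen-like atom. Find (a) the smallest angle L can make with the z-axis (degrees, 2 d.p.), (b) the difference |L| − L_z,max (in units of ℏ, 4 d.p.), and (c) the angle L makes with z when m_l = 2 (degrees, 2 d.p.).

The 10k subshell has l = 7.
cos θ_min = 7/√56, so θ_min ≈ 20.70°.
|L| − L_z,max = (2√14 − 7)ℏ ≈ 0.4833ℏ.
For m_l = 2: cos θ = 2/√56, θ ≈ 74.50°.

θ_min ≈ 20.70°; |L|−L_z,max ≈ 0.4833ℏ; θ(m_l=2) ≈ 74.50°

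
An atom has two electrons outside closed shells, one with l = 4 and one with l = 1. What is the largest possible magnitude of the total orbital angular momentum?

The total orbital quantum number L ranges from |l₁ − l₂| to l₁ + l₂ in integer steps.
Allowed values: L = 3, 4, 5.
The largest magnitude corresponds to L = 5: |L_tot| = ℏ√(5·6) = √30 ℏ.

|L_tot|_max = √30 ℏ ≈ 5.477ℏ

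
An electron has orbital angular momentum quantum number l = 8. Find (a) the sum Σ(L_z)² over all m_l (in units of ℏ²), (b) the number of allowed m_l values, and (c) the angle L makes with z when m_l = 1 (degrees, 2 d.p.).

Σ m_l² = 408, so Σ(L_z)² = 408 ℏ².
There are 2l+1 = 17 values of m_l.
For m_l = 1: cos θ = 1/√72, θ ≈ 83.23°.

Σ(L_z)² = 408 ℏ²; 17 values; θ(m_l=1) ≈ 83.23°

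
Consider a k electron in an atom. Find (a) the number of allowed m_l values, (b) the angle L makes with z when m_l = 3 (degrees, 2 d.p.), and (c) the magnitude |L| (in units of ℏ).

For a k orbital, l = 7.
There are 2l+1 = 15 values of m_l.
For m_l = 3: cos θ = 3/√56, θ ≈ 66.37°.
|L| = ℏ√(7·8) = 2√14 ℏ ≈ 7.483ℏ.

15 values; θ(m_l=3) ≈ 66.37°; |L| = 2√14 ℏ ≈ 7.483ℏ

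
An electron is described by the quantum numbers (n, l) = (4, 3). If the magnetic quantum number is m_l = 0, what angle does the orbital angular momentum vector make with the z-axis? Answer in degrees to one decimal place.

|L| = ℏ√(l(l+1)) = 2√3 ℏ.
L_z = m_l ℏ = 0ℏ.
cos θ = L_z/|L| = 0/√12, so θ ≈ 90.0°.

θ ≈ 90.0°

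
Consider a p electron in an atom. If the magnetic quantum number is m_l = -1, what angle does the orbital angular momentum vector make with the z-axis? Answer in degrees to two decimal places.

θ ≈ 135.00°

P corresponds to l = 1.
|L| = ℏ√(l(l+1)) = √2 ℏ.
L_z = m_l ℏ = −1ℏ.
cos θ = L_z/|L| = -1/√2, so θ ≈ 135.00°.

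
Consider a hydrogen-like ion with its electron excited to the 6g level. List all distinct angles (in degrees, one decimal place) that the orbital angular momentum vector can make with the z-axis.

θ ∈ {26.6°, 47.9°, 63.4°, 77.1°, 90.0°, 102.9°, 116.6°, 132.1°, 153.4°}

The 6g level has l = 4.
|L| = √(l(l+1)) ℏ = 2√5 ℏ.
cos θ = m_l/√20 for each m_l ∈ {-4, -3, -2, -1, 0, 1, 2, 3, 4}.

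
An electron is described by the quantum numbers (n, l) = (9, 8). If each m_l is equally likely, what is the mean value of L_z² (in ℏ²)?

⟨L_z²⟩ = 24 ℏ²

m_l ∈ {-8, -7, -6, -5, -4, -3, -2, -1, 0, 1, 2, 3, 4, 5, 6, 7, 8}.
⟨L_z²⟩ = ℏ²·l(l+1)/3 = 24ℏ².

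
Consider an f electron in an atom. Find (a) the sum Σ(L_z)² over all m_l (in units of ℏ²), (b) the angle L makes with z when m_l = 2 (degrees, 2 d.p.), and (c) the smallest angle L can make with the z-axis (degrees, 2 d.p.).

An f state has l = 3.
Σ m_l² = 28, so Σ(L_z)² = 28 ℏ².
For m_l = 2: cos θ = 2/√12, θ ≈ 54.74°.
cos θ_min = 3/√12, so θ_min ≈ 30.00°.

Σ(L_z)² = 28 ℏ²; θ(m_l=2) ≈ 54.74°; θ_min ≈ 30.00°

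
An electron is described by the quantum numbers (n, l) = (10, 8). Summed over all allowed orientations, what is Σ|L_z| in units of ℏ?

Σ|L_z| = 72 ℏ

The allowed m_l values are -8, -7, -6, -5, -4, -3, -2, -1, 0, 1, 2, 3, 4, 5, 6, 7, 8.
Σ|m_l| = 2·8(8+1)/2 = 72.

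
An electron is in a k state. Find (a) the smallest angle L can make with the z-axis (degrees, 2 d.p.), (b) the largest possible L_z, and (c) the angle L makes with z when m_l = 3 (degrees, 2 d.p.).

For a k orbital, l = 7.
cos θ_min = 7/√56, so θ_min ≈ 20.70°.
L_z,max = lℏ = 7ℏ.
For m_l = 3: cos θ = 3/√56, θ ≈ 66.37°.

θ_min ≈ 20.70°; L_z,max = 7ℏ; θ(m_l=3) ≈ 66.37°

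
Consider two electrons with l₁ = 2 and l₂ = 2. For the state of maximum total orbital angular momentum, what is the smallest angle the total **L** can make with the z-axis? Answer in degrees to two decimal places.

By the triangle rule, |l₁ − l₂| ≤ L ≤ l₁ + l₂.
Allowed values: L = 0, 1, 2, 3, 4.
The maximum is L = 4, with |L_tot| = ℏ√(4·5) = 2√5 ℏ.
The minimum angle with z is arccos(4/√20) ≈ 26.57°.

θ_min ≈ 26.57°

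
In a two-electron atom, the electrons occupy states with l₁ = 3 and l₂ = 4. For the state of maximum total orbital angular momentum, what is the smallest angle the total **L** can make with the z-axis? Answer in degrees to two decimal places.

θ_min ≈ 20.70°

Angular momentum addition gives L = |l₁ − l₂|, …, l₁ + l₂.
Allowed values: L = 1, 2, 3, 4, 5, 6, 7.
The maximum is L = 7, with |L_tot| = ℏ√(7·8) = 2√14 ℏ.
The minimum angle with z is arccos(7/√56) ≈ 20.70°.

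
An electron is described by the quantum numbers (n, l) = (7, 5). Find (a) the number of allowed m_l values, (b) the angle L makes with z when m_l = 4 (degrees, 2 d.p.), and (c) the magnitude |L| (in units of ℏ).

There are 2l+1 = 11 values of m_l.
For m_l = 4: cos θ = 4/√30, θ ≈ 43.09°.
|L| = ℏ√(5·6) = √30 ℏ ≈ 5.477ℏ.

11 values; θ(m_l=4) ≈ 43.09°; |L| = √30 ℏ ≈ 5.477ℏ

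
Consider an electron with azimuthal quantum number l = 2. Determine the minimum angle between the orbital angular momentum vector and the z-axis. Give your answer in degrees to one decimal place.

|L| = √(l(l+1)) ℏ = √6 ℏ.
The smallest angle corresponds to the largest L_z, i.e. m_l = l = 2, giving L_z = 2ℏ.
cos θ_min = 2/√6, so θ_min ≈ 35.3°.

θ_min ≈ 35.3°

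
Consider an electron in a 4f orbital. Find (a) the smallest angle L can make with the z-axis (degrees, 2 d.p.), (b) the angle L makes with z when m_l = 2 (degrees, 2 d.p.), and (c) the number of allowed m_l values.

For 4f, l = 3.
cos θ_min = 3/√12, so θ_min ≈ 30.00°.
For m_l = 2: cos θ = 2/√12, θ ≈ 54.74°.
There are 2l+1 = 7 values of m_l.

θ_min ≈ 30.00°; θ(m_l=2) ≈ 54.74°; 7 values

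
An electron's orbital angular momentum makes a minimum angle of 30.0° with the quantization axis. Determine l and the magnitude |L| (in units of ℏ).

l = 3, |L| = 2√3 ℏ ≈ 3.464ℏ

cos²θ_min = l/(l+1) = 0.7500.
l = cos²θ/sin²θ ≈ 3.
Then |L| = ℏ√(3·4) = 2√3 ℏ.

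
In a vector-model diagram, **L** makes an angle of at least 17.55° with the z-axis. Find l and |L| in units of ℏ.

cos θ_min = l/√(l(l+1)) = √(l/(l+1)), so l/(l+1) = cos²(17.55°) = 0.9091.
Thus l = 0.9091/(1 − 0.9091) ≈ 10.
Then |L| = ℏ√(10·11) = √110 ℏ.

l = 10, |L| = √110 ℏ ≈ 10.488ℏ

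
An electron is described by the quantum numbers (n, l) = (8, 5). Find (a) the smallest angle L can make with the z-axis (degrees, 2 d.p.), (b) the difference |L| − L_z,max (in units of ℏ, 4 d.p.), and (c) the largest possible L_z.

cos θ_min = 5/√30, so θ_min ≈ 24.09°.
|L| − L_z,max = (√30 − 5)ℏ ≈ 0.4772ℏ.
L_z,max = lℏ = 5ℏ.

θ_min ≈ 24.09°; |L|−L_z,max ≈ 0.4772ℏ; L_z,max = 5ℏ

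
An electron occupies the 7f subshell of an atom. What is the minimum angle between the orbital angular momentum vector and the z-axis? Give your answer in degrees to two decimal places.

θ_min ≈ 30.00°

7f means n = 7, l = 3.
|L| = √(l(l+1)) ℏ = 2√3 ℏ.
The smallest angle corresponds to the largest L_z, i.e. m_l = l = 3, giving L_z = 3ℏ.
cos θ_min = 3/√12, so θ_min ≈ 30.00°.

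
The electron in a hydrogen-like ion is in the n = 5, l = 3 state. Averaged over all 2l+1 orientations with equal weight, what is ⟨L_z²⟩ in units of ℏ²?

The allowed m_l values are -3, -2, -1, 0, 1, 2, 3.
⟨L_z²⟩ = ℏ²·(Σ m_l²)/(2l+1) = ℏ²·28/7 = 4ℏ².

⟨L_z²⟩ = 4 ℏ²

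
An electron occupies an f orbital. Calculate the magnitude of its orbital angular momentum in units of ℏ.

|L| = 2√3 ℏ ≈ 3.464ℏ

For an f orbital, l = 3.
|L| = ℏ√(l(l+1)) = ℏ√(3·4) = 2√3 ℏ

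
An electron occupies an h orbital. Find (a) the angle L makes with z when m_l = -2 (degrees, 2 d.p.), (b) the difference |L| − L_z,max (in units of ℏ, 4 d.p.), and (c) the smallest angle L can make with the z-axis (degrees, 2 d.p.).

θ(m_l=-2) ≈ 111.42°; |L|−L_z,max ≈ 0.4772ℏ; θ_min ≈ 24.09°

For an h orbital, l = 5.
For m_l = -2: cos θ = -2/√30, θ ≈ 111.42°.
|L| − L_z,max = (√30 − 5)ℏ ≈ 0.4772ℏ.
cos θ_min = 5/√30, so θ_min ≈ 24.09°.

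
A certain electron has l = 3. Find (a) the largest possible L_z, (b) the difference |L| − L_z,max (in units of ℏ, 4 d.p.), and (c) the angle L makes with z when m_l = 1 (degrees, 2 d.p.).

L_z,max = lℏ = 3ℏ.
|L| − L_z,max = (2√3 − 3)ℏ ≈ 0.4641ℏ.
For m_l = 1: cos θ = 1/√12, θ ≈ 73.22°.

L_z,max = 3ℏ; |L|−L_z,max ≈ 0.4641ℏ; θ(m_l=1) ≈ 73.22°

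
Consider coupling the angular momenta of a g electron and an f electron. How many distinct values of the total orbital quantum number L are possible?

7

L runs from |4 − 3| = 1 to 4 + 3 = 7.
L ∈ {1, 2, 3, 4, 5, 6, 7}.
That is 7 values.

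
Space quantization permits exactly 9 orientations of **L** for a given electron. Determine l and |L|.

l = 4, |L| = 2√5 ℏ ≈ 4.472ℏ

2l + 1 = 9 ⇒ l = 4.
Then |L| = √(l(l+1)) ℏ = 2√5 ℏ.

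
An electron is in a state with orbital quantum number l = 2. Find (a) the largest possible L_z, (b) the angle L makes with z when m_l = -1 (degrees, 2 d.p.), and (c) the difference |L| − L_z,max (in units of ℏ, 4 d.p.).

L_z,max = 2ℏ; θ(m_l=-1) ≈ 114.09°; |L|−L_z,max ≈ 0.4495ℏ

L_z,max = lℏ = 2ℏ.
For m_l = -1: cos θ = -1/√6, θ ≈ 114.09°.
|L| − L_z,max = (√6 − 2)ℏ ≈ 0.4495ℏ.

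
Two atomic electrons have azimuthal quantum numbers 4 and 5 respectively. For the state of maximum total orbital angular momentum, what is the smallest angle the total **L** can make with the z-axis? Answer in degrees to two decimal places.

L runs from |4 − 5| = 1 to 4 + 5 = 9.
L ∈ {1, 2, 3, 4, 5, 6, 7, 8, 9}.
The maximum is L = 9, with |L_tot| = ℏ√(9·10) = 3√10 ℏ.
The minimum angle with z is arccos(9/√90) ≈ 18.43°.

θ_min ≈ 18.43°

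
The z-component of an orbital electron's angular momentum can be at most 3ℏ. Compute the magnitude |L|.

L_z,max = lℏ, so l = 3.
Then |L| = ℏ√(3·4) = 2√3 ℏ.

|L| = 2√3 ℏ ≈ 3.464ℏ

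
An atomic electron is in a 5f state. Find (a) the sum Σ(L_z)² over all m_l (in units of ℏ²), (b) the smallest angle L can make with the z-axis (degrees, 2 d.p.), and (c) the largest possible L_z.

5f means n = 5, l = 3.
Σ m_l² = 28, so Σ(L_z)² = 28 ℏ².
cos θ_min = 3/√12, so θ_min ≈ 30.00°.
L_z,max = lℏ = 3ℏ.

Σ(L_z)² = 28 ℏ²; θ_min ≈ 30.00°; L_z,max = 3ℏ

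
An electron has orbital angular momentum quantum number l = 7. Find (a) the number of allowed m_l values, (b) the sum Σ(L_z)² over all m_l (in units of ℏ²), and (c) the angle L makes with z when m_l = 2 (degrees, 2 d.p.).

15 values; Σ(L_z)² = 280 ℏ²; θ(m_l=2) ≈ 74.50°

There are 2l+1 = 15 values of m_l.
Σ m_l² = 280, so Σ(L_z)² = 280 ℏ².
For m_l = 2: cos θ = 2/√56, θ ≈ 74.50°.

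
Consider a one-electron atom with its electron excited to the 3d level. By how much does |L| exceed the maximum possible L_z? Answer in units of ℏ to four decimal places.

The 3d level has l = 2.
|L| = √6 ℏ ≈ 2.4495ℏ, while L_z,max = lℏ = 2ℏ.
The difference is (√6 − 2)ℏ ≈ 0.4495ℏ.

|L| − L_z,max ≈ 0.4495ℏ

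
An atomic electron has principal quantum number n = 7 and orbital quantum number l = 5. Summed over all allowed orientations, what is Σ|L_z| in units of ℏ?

Σ|L_z| = 30 ℏ

m_l ∈ {-5, -4, -3, -2, -1, 0, 1, 2, 3, 4, 5}.
Σ|m_l| = 2·5(5+1)/2 = 30.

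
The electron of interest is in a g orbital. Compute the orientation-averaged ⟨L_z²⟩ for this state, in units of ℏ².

⟨L_z²⟩ = 6.667 ℏ²

The letter g corresponds to l = 4.
m_l runs from −4 to 4, i.e. {-4, -3, -2, -1, 0, 1, 2, 3, 4}.
⟨L_z²⟩ = ℏ²·(Σ m_l²)/(2l+1) = ℏ²·60/9 = 6.667ℏ².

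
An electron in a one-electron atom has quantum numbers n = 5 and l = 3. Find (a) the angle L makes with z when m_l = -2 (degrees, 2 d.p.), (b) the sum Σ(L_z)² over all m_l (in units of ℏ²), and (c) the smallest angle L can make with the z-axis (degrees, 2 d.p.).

For m_l = -2: cos θ = -2/√12, θ ≈ 125.26°.
Σ m_l² = 28, so Σ(L_z)² = 28 ℏ².
cos θ_min = 3/√12, so θ_min ≈ 30.00°.

θ(m_l=-2) ≈ 125.26°; Σ(L_z)² = 28 ℏ²; θ_min ≈ 30.00°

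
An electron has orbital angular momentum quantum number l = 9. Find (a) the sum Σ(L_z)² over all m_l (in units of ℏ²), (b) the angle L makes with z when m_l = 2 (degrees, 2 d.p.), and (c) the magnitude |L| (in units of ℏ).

Σ(L_z)² = 570 ℏ²; θ(m_l=2) ≈ 77.83°; |L| = 3√10 ℏ ≈ 9.487ℏ

Σ m_l² = 570, so Σ(L_z)² = 570 ℏ².
For m_l = 2: cos θ = 2/√90, θ ≈ 77.83°.
|L| = ℏ√(9·10) = 3√10 ℏ ≈ 9.487ℏ.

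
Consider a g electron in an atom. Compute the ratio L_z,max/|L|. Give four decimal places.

L_z,max/|L| = 0.8944

For a g orbital, l = 4.
|L| = 2√5 ℏ ≈ 4.4721ℏ, while L_z,max = lℏ = 4ℏ.
L_z,max/|L| = 4/√20 = 0.8944.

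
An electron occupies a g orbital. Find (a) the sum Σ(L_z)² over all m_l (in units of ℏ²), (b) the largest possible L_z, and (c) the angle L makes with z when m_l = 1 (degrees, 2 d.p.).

A g state has l = 4.
Σ m_l² = 60, so Σ(L_z)² = 60 ℏ².
L_z,max = lℏ = 4ℏ.
For m_l = 1: cos θ = 1/√20, θ ≈ 77.08°.

Σ(L_z)² = 60 ℏ²; L_z,max = 4ℏ; θ(m_l=1) ≈ 77.08°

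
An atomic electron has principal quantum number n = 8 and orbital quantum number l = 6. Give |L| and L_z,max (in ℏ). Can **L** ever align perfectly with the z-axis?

|L| = √42 ℏ ≈ 6.4807ℏ, while L_z,max = lℏ = 6ℏ.
Since |L| > L_z,max, the vector can never point exactly along z; the closest it comes is θ_min = arccos(6/√42) ≈ 22.2°.

No: L_z,max = 6ℏ < |L| = √42 ℏ ≈ 6.481ℏ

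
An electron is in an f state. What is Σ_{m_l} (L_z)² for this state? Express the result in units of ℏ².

Σ(L_z)² = 28 ℏ²

The letter f corresponds to l = 3.
m_l ∈ {-3, -2, -1, 0, 1, 2, 3}.
Σ m_l² = l(l+1)(2l+1)/3 = 3·4·7/3 = 28.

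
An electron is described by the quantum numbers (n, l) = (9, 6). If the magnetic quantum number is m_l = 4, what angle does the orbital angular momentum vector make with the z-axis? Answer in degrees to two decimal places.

|L| = √(l(l+1)) ℏ = √42 ℏ.
L_z = m_l ℏ = 4ℏ.
cos θ = L_z/|L| = 4/√42, so θ ≈ 51.89°.

θ ≈ 51.89°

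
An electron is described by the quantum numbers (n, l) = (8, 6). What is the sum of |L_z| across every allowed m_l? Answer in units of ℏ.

m_l runs from −6 to 6, i.e. {-6, -5, -4, -3, -2, -1, 0, 1, 2, 3, 4, 5, 6}.
Σ|m_l| = l(l+1) = 42.

Σ|L_z| = 42 ℏ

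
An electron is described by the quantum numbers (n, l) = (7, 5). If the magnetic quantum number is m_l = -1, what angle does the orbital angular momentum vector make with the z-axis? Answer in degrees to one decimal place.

|L| = √(l(l+1)) ℏ = √30 ℏ.
L_z = m_l ℏ = −1ℏ.
cos θ = L_z/|L| = -1/√30, so θ ≈ 100.5°.

θ ≈ 100.5°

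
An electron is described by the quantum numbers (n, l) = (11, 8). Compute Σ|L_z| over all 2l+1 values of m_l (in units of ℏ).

Σ|L_z| = 72 ℏ

The allowed m_l values are -8, -7, -6, -5, -4, -3, -2, -1, 0, 1, 2, 3, 4, 5, 6, 7, 8.
Σ|m_l| = l(l+1) = 72.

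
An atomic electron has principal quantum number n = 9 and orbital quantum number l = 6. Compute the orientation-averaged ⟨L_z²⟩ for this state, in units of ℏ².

The allowed m_l values are -6, -5, -4, -3, -2, -1, 0, 1, 2, 3, 4, 5, 6.
⟨L_z²⟩ = ℏ²·l(l+1)/3 = 14ℏ².

⟨L_z²⟩ = 14 ℏ²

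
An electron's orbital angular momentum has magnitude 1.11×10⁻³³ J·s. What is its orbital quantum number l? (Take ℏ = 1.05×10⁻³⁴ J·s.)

l = 10

|L|/ℏ = (1.11×10⁻³³)/(1.05×10⁻³⁴) ≈ 10.571.
l(l+1) ≈ 10.571² ≈ 111.76, so l = 10.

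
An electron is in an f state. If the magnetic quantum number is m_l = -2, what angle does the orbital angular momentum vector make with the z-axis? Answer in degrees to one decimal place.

An f state has l = 3.
|L| = ℏ√(l(l+1)) = 2√3 ℏ.
L_z = m_l ℏ = −2ℏ.
cos θ = L_z/|L| = -2/√12, so θ ≈ 125.3°.

θ ≈ 125.3°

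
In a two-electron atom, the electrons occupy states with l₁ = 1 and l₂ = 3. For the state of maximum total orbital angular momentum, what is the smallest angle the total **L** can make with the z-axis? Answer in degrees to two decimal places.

θ_min ≈ 26.57°

The total orbital quantum number L ranges from |l₁ − l₂| to l₁ + l₂ in integer steps.
L ∈ {2, 3, 4}.
The maximum is L = 4, with |L_tot| = ℏ√(4·5) = 2√5 ℏ.
The minimum angle with z is arccos(4/√20) ≈ 26.57°.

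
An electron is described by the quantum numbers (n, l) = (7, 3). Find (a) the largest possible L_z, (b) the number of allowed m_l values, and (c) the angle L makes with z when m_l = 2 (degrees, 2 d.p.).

L_z,max = lℏ = 3ℏ.
There are 2l+1 = 7 values of m_l.
For m_l = 2: cos θ = 2/√12, θ ≈ 54.74°.

L_z,max = 3ℏ; 7 values; θ(m_l=2) ≈ 54.74°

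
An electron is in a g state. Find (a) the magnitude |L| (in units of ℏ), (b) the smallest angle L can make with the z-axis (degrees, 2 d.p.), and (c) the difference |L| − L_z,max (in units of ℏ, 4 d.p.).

|L| = 2√5 ℏ ≈ 4.472ℏ; θ_min ≈ 26.57°; |L|−L_z,max ≈ 0.4721ℏ

For a g orbital, l = 4.
|L| = ℏ√(4·5) = 2√5 ℏ ≈ 4.472ℏ.
cos θ_min = 4/√20, so θ_min ≈ 26.57°.
|L| − L_z,max = (2√5 − 4)ℏ ≈ 0.4721ℏ.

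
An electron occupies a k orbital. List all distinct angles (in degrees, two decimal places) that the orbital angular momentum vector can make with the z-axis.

A k state has l = 7.
|L| = √(l(l+1)) ℏ = 2√14 ℏ.
cos θ = m_l/√56 for each m_l ∈ {-7, -6, -5, -4, -3, -2, -1, 0, 1, 2, 3, 4, 5, 6, 7}.

θ ∈ {20.70°, 36.70°, 48.08°, 57.69°, 66.37°, 74.50°, 82.32°, 90.00°, 97.68°, 105.50°, 113.63°, 122.31°, 131.92°, 143.30°, 159.30°}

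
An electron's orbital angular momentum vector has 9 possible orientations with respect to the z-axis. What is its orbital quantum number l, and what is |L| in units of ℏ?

2l + 1 = 9 ⇒ l = 4.
Then |L| = √(l(l+1)) ℏ = 2√5 ℏ.

l = 4, |L| = 2√5 ℏ ≈ 4.472ℏ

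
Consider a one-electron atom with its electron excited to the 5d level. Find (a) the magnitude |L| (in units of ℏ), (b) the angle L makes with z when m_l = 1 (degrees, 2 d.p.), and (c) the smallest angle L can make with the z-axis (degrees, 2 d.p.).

|L| = √6 ℏ ≈ 2.449ℏ; θ(m_l=1) ≈ 65.91°; θ_min ≈ 35.26°

The 5d level has l = 2.
|L| = ℏ√(2·3) = √6 ℏ ≈ 2.449ℏ.
For m_l = 1: cos θ = 1/√6, θ ≈ 65.91°.
cos θ_min = 2/√6, so θ_min ≈ 35.26°.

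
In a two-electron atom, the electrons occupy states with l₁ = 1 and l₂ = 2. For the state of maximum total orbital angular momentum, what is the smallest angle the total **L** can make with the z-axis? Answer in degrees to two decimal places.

θ_min ≈ 30.00°

The total orbital quantum number L ranges from |l₁ − l₂| to l₁ + l₂ in integer steps.
Allowed values: L = 1, 2, 3.
The maximum is L = 3, with |L_tot| = ℏ√(3·4) = 2√3 ℏ.
The minimum angle with z is arccos(3/√12) ≈ 30.00°.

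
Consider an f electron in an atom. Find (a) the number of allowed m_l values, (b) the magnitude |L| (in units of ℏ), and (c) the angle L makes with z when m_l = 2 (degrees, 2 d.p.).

7 values; |L| = 2√3 ℏ ≈ 3.464ℏ; θ(m_l=2) ≈ 54.74°

An f state has l = 3.
There are 2l+1 = 7 values of m_l.
|L| = ℏ√(3·4) = 2√3 ℏ ≈ 3.464ℏ.
For m_l = 2: cos θ = 2/√12, θ ≈ 54.74°.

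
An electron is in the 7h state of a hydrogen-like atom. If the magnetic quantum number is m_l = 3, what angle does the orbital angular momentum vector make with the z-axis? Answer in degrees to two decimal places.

θ ≈ 56.79°

The 7h subshell has l = 5.
|L|² = l(l+1)ℏ² = 30ℏ², so |L| = √30 ℏ.
L_z = m_l ℏ = 3ℏ.
cos θ = L_z/|L| = 3/√30, so θ ≈ 56.79°.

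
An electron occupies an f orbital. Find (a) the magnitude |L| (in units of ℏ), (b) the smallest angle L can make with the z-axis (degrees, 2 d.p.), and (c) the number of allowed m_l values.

For an f orbital, l = 3.
|L| = ℏ√(3·4) = 2√3 ℏ ≈ 3.464ℏ.
cos θ_min = 3/√12, so θ_min ≈ 30.00°.
There are 2l+1 = 7 values of m_l.

|L| = 2√3 ℏ ≈ 3.464ℏ; θ_min ≈ 30.00°; 7 values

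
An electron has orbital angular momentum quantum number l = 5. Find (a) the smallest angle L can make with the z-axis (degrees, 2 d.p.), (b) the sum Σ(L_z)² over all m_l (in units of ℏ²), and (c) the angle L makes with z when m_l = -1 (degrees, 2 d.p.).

θ_min ≈ 24.09°; Σ(L_z)² = 110 ℏ²; θ(m_l=-1) ≈ 100.52°

cos θ_min = 5/√30, so θ_min ≈ 24.09°.
Σ m_l² = 110, so Σ(L_z)² = 110 ℏ².
For m_l = -1: cos θ = -1/√30, θ ≈ 100.52°.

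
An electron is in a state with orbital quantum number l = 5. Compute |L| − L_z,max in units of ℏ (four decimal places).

|L| − L_z,max ≈ 0.4772ℏ

|L| = √30 ℏ ≈ 5.4772ℏ, while L_z,max = lℏ = 5ℏ.
The difference is (√30 − 5)ℏ ≈ 0.4772ℏ.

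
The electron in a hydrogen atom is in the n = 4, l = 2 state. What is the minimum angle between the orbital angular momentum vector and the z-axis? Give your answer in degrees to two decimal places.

θ_min ≈ 35.26°

|L| = ℏ√(l(l+1)) = √6 ℏ.
The smallest angle corresponds to the largest L_z, i.e. m_l = l = 2, giving L_z = 2ℏ.
cos θ_min = 2/√6, so θ_min ≈ 35.26°.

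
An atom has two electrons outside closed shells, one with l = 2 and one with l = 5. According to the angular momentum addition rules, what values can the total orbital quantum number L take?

L = 3, 4, 5, 6, 7

L runs from |2 − 5| = 3 to 2 + 5 = 7.
L ∈ {3, 4, 5, 6, 7}.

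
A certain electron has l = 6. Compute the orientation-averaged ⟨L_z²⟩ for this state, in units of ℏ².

⟨L_z²⟩ = 14 ℏ²

The allowed m_l values are -6, -5, -4, -3, -2, -1, 0, 1, 2, 3, 4, 5, 6.
Average of L_z² over 13 states: 182/13 ℏ² = 14 ℏ².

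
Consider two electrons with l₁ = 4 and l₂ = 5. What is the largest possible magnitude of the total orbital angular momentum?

By the triangle rule, |l₁ − l₂| ≤ L ≤ l₁ + l₂.
Allowed values: L = 1, 2, 3, 4, 5, 6, 7, 8, 9.
The largest magnitude corresponds to L = 9: |L_tot| = ℏ√(9·10) = 3√10 ℏ.

|L_tot|_max = 3√10 ℏ ≈ 9.487ℏ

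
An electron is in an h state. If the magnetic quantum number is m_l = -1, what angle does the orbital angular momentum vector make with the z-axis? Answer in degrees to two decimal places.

θ ≈ 100.52°

For an h orbital, l = 5.
|L| = √(l(l+1)) ℏ = √30 ℏ.
L_z = m_l ℏ = −1ℏ.
cos θ = L_z/|L| = -1/√30, so θ ≈ 100.52°.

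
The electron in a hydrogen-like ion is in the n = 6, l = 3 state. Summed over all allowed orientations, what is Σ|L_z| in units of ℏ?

m_l runs from −3 to 3, i.e. {-3, -2, -1, 0, 1, 2, 3}.
Σ|m_l| = l(l+1) = 12.

Σ|L_z| = 12 ℏ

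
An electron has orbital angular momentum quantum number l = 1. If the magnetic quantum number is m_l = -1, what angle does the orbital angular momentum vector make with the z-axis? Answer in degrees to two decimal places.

|L| = √(l(l+1)) ℏ = √2 ℏ.
L_z = m_l ℏ = −1ℏ.
cos θ = L_z/|L| = -1/√2, so θ ≈ 135.00°.

θ ≈ 135.00°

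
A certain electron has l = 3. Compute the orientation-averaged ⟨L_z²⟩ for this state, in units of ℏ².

The allowed m_l values are -3, -2, -1, 0, 1, 2, 3.
⟨L_z²⟩ = ℏ²·l(l+1)/3 = 4ℏ².

⟨L_z²⟩ = 4 ℏ²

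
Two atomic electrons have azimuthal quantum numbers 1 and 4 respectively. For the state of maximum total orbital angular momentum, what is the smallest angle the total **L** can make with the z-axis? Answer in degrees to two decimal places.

θ_min ≈ 24.09°

L runs from |1 − 4| = 3 to 1 + 4 = 5.
So L can be 3, 4, 5.
The maximum is L = 5, with |L_tot| = ℏ√(5·6) = √30 ℏ.
The minimum angle with z is arccos(5/√30) ≈ 24.09°.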